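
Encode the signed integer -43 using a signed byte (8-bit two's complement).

11010101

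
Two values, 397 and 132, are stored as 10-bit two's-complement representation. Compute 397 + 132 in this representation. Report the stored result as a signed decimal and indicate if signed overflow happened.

-495; overflow

397 → 0110001101
132 → 0010000100
  0110001101
+ 0010000100
= 1000010001
Result 1000010001: MSB = 1 → 529 − 1024 = -495.
Both addends are non-negative but the stored result is negative: signed overflow. The true value 397 + 132 = 529 lies outside [-512, 511].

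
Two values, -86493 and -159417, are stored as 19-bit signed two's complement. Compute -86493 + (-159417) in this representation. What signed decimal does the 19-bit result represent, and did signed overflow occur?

-245910; no overflow

-86493 → 1101010111000100011
-159417 → 1011001000101000111
  1101010111000100011
+ 1011001000101000111
= 1000011111101101010  (discard carry-out 1)
Result 1000011111101101010: MSB = 1 → 278378 − 524288 = -245910.
Both addends are negative and so is the stored result: no signed overflow.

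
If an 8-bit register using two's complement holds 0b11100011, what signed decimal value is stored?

MSB is 1, so the value is negative.
Unsigned reading: 227. Subtract 2^8 = 256: 227 − 256 = -29.

-29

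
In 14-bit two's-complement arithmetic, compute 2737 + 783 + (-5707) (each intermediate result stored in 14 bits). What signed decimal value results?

2737 + 783 = 3520 (00110111000000)
3520 + (-5707) = -2187 (11011101110101)

-2187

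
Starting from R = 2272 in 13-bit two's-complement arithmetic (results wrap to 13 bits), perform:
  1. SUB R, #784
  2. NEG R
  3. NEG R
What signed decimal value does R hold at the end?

Start: R = 2272 = 0100011100000.
R = 2272 − 784 = 1488 = 0010111010000
R = −(1488) = -1488 = 1101000110000
R = −(-1488) = 1488 = 0010111010000

1488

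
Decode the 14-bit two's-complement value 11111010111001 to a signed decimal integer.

-327

MSB is 1, so the value is negative.
Invert: 00000101000110. Add 1: 00000101000111 = 327. So the value is −327.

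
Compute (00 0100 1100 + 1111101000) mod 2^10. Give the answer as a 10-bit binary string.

  0001001100
+ 1111101000
= 0000110100  (discard carry-out 1)

0000110100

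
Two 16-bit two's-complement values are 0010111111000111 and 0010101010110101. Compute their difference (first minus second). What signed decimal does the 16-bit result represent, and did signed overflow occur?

1298; no overflow

0010111111000111 = 12231 (signed)
0010101010110101 = 10933 (signed)
Subtract via negate-and-add: invert 0010101010110101 + 1 = 1101010101001011 (i.e. -10933).
  0010111111000111
+ 1101010101001011
= 0000010100010010  (discard carry-out 1)
Result 0000010100010010: MSB = 0 → value 1298.
Addends (after negating the subtrahend) have opposite signs, so signed overflow cannot occur.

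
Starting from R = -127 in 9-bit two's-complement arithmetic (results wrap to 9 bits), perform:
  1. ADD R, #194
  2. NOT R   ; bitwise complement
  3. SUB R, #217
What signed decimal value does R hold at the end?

227

Start: R = -127 = 110000001.
R = -127 + 194 = 67 = 001000011
R = NOT 001000011 = 110111100 = -68
R = -68 − 217 = -285; wraps to 227 = 011100011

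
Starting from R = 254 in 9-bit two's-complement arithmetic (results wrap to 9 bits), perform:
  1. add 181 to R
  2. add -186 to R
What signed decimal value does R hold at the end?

Start: R = 254 = 011111110.
R = 254 + 181 = 435; wraps to -77 = 110110011
R = -77 + (-186) = -263; wraps to 249 = 011111001

249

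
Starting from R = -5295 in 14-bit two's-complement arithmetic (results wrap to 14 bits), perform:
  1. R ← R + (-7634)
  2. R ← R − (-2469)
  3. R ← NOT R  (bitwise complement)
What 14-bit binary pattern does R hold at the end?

10100011011011

Start: R = -5295 = 10101101010001.
R = -5295 + (-7634) = -12929; wraps to 3455 = 00110101111111
R = 3455 − (-2469) = 5924 = 01011100100100
R = NOT 01011100100100 = 10100011011011 = -5925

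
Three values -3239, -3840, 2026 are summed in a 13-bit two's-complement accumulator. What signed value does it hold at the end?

3139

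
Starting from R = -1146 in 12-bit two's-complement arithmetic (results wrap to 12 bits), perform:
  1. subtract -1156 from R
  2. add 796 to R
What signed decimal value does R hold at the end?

806

Start: R = -1146 = 101110000110.
R = -1146 − (-1156) = 10 = 000000001010
R = 10 + 796 = 806 = 001100100110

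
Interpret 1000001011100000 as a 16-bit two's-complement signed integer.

MSB is 1, so the value is negative.
Unsigned reading: 33504. Subtract 2^16 = 65536: 33504 − 65536 = -32032.

-32032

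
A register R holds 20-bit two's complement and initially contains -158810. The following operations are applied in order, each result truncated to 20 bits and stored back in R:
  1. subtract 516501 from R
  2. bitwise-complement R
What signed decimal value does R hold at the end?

-373266

Start: R = -158810 = 11011001001110100110.
R = -158810 − 516501 = -675311; wraps to 373265 = 01011011001000010001
R = NOT 01011011001000010001 = 10100100110111101110 = -373266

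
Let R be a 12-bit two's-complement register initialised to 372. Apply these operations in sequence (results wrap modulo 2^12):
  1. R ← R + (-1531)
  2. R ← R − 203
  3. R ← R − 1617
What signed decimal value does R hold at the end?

Start: R = 372 = 000101110100.
R = 372 + (-1531) = -1159 = 101101111001
R = -1159 − 203 = -1362 = 101010101110
R = -1362 − 1617 = -2979; wraps to 1117 = 010001011101

1117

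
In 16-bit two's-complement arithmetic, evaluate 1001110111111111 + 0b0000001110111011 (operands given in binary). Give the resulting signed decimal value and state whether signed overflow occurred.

-24134; no overflow

1001110111111111 = -25089 (signed)
0b0000001110111011 → 0000001110111011 = 955 (signed)
  1001110111111111
+ 0000001110111011
= 1010000110111010
Result 1010000110111010: MSB = 1 → 41402 − 65536 = -24134.
Addends have opposite signs, so signed overflow cannot occur.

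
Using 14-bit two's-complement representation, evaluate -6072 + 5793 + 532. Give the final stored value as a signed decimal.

253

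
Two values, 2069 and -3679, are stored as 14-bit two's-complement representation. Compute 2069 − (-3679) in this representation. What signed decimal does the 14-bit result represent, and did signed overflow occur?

5748; no overflow

2069 → 00100000010101
-3679 → 11000110100001
Subtract via negate-and-add: invert 11000110100001 + 1 = 00111001011111 (i.e. 3679).
  00100000010101
+ 00111001011111
= 01011001110100
Result 01011001110100: MSB = 0 → value 5748.
Both addends (after negating the subtrahend) are non-negative and so is the stored result: no signed overflow.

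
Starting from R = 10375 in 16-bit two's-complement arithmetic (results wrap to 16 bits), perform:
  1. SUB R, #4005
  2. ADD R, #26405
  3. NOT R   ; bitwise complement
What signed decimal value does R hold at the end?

Start: R = 10375 = 0010100010000111.
R = 10375 − 4005 = 6370 = 0001100011100010
R = 6370 + 26405 = 32775; wraps to -32761 = 1000000000000111
R = NOT 1000000000000111 = 0111111111111000 = 32760

32760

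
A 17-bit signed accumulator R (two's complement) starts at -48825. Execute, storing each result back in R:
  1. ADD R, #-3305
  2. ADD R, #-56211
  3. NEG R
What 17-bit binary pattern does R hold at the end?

Start: R = -48825 = 10100000101000111.
R = -48825 + (-3305) = -52130 = 10011010001011110
R = -52130 + (-56211) = -108341; wraps to 22731 = 00101100011001011
R = −(22731) = -22731 = 11010011100110101

11010011100110101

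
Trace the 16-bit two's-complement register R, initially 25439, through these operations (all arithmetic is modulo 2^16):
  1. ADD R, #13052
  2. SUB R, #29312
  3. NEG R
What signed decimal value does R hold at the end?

Start: R = 25439 = 0110001101011111.
R = 25439 + 13052 = 38491; wraps to -27045 = 1001011001011011
R = -27045 − 29312 = -56357; wraps to 9179 = 0010001111011011
R = −(9179) = -9179 = 1101110000100101

-9179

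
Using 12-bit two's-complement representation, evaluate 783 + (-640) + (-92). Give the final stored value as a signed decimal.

783 + (-640) = 143 (000010001111)
143 + (-92) = 51 (000000110011)

51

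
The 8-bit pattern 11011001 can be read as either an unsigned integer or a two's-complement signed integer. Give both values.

Unsigned: 11011001 = 217.
Signed: MSB=1 → 217 − 256 = -39.

unsigned = 217, signed = -39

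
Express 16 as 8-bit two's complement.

00010000

16 is non-negative, so write it directly in 8 bits: 00010000.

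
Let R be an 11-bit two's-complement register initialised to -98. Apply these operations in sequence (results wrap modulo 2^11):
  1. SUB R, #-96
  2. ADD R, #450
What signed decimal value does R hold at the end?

448

Start: R = -98 = 11110011110.
R = -98 − (-96) = -2 = 11111111110
R = -2 + 450 = 448 = 00111000000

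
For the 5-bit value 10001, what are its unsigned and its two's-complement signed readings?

Unsigned: 10001 = 17.
Signed: MSB=1 → 17 − 32 = -15.

unsigned = 17, signed = -15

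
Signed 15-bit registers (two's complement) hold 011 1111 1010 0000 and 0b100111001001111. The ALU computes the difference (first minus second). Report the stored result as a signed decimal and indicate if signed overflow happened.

-3759; overflow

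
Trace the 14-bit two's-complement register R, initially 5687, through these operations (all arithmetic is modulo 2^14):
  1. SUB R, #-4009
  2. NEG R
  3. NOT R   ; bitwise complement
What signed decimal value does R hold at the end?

-6689

Start: R = 5687 = 01011000110111.
R = 5687 − (-4009) = 9696; wraps to -6688 = 10010111100000
R = −(-6688) = 6688 = 01101000100000
R = NOT 01101000100000 = 10010111011111 = -6689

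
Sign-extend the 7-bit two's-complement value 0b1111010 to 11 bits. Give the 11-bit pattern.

11111111010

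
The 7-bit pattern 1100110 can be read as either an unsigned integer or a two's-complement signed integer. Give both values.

unsigned = 102, signed = -26

Unsigned: 1100110 = 102.
Signed: MSB=1 → 102 − 128 = -26.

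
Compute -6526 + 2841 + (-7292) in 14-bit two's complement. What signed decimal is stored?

5407

-6526 + 2841 = -3685 (11000110011011)
-3685 + (-7292) = -10977 → wraps to 5407 (01010100011111)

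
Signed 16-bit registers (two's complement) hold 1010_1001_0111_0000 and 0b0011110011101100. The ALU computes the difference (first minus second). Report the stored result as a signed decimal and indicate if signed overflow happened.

1010_1001_0111_0000 → 1010100101110000 = -22160 (signed)
0b0011110011101100 → 0011110011101100 = 15596 (signed)
Subtract via negate-and-add: invert 0011110011101100 + 1 = 1100001100010100 (i.e. -15596).
  1010100101110000
+ 1100001100010100
= 0110110010000100  (discard carry-out 1)
Result 0110110010000100: MSB = 0 → value 27780.
Both addends (after negating the subtrahend) are negative but the stored result is non-negative: signed overflow. The true value -22160 − 15596 = -37756 lies outside [-32768, 32767].

27780; overflow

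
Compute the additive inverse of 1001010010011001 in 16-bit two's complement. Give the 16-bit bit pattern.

0110101101100111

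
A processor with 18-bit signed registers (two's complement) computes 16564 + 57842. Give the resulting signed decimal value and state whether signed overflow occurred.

74406; no overflow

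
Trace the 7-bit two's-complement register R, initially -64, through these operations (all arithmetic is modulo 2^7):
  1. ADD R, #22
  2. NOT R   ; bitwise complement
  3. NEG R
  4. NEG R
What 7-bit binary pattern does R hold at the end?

0101001

Start: R = -64 = 1000000.
R = -64 + 22 = -42 = 1010110
R = NOT 1010110 = 0101001 = 41
R = −(41) = -41 = 1010111
R = −(-41) = 41 = 0101001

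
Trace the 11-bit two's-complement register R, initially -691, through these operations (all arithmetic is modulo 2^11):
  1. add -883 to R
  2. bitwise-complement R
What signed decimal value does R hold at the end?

Start: R = -691 = 10101001101.
R = -691 + (-883) = -1574; wraps to 474 = 00111011010
R = NOT 00111011010 = 11000100101 = -475

-475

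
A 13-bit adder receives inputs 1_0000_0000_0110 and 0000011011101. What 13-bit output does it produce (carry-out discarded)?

  1000000000110
+ 0000011011101
= 1000011100011

1000011100011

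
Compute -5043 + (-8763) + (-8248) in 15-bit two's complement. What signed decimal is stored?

10714

-5043 + (-8763) = -13806 (100101000010010)
-13806 + (-8248) = -22054 → wraps to 10714 (010100111011010)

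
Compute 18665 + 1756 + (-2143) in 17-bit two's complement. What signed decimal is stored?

18278

18665 + 1756 = 20421 (00100111111000101)
20421 + (-2143) = 18278 (00100011101100110)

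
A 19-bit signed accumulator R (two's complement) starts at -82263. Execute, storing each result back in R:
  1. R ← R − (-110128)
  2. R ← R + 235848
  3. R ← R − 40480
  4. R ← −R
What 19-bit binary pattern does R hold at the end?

Start: R = -82263 = 1101011111010101001.
R = -82263 − (-110128) = 27865 = 0000110110011011001
R = 27865 + 235848 = 263713; wraps to -260575 = 1000000011000100001
R = -260575 − 40480 = -301055; wraps to 223233 = 0110110100000000001
R = −(223233) = -223233 = 1001001011111111111

1001001011111111111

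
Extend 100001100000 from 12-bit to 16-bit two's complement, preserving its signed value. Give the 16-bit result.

MSB of 100001100000 is 1; replicate it into the new high bits.
1111|100001100000 → 1111100001100000 (still -1952).

1111100001100000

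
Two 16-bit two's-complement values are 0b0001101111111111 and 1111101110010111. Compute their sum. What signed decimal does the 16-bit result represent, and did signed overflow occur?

6038; no overflow

0b0001101111111111 → 0001101111111111 = 7167 (signed)
1111101110010111 = -1129 (signed)
  0001101111111111
+ 1111101110010111
= 0001011110010110  (discard carry-out 1)
Result 0001011110010110: MSB = 0 → value 6038.
Addends have opposite signs, so signed overflow cannot occur.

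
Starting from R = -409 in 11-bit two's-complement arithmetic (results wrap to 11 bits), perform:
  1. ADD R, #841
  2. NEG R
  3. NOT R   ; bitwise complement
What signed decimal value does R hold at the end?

Start: R = -409 = 11001100111.
R = -409 + 841 = 432 = 00110110000
R = −(432) = -432 = 11001010000
R = NOT 11001010000 = 00110101111 = 431

431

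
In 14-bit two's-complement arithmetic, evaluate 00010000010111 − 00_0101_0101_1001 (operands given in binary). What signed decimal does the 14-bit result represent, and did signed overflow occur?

00010000010111 = 1047 (signed)
00_0101_0101_1001 → 00010101011001 = 1369 (signed)
Subtract via negate-and-add: invert 00010101011001 + 1 = 11101010100111 (i.e. -1369).
  00010000010111
+ 11101010100111
= 11111010111110
Result 11111010111110: MSB = 1 → 16062 − 16384 = -322.
Addends (after negating the subtrahend) have opposite signs, so signed overflow cannot occur.

-322; no overflow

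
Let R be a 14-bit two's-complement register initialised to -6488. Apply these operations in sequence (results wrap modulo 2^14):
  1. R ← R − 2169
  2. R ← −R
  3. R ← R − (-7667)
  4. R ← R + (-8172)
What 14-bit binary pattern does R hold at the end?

01111111011000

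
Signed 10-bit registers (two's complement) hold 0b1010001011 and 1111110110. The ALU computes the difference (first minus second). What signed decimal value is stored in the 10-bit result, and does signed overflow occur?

-363; no overflow

0b1010001011 → 1010001011 = -373 (signed)
1111110110 = -10 (signed)
Subtract via negate-and-add: invert 1111110110 + 1 = 0000001010 (i.e. 10).
  1010001011
+ 0000001010
= 1010010101
Result 1010010101: MSB = 1 → 661 − 1024 = -363.
Addends (after negating the subtrahend) have opposite signs, so signed overflow cannot occur.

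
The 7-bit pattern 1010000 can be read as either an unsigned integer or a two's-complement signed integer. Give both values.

unsigned = 80, signed = -48

Unsigned: 1010000 = 80.
Signed: MSB=1 → 80 − 128 = -48.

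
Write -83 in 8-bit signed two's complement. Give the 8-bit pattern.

10101101

|-83| = 83 = 01010011 in 8 bits.
Invert the bits: 10101100. Add 1: 10101101.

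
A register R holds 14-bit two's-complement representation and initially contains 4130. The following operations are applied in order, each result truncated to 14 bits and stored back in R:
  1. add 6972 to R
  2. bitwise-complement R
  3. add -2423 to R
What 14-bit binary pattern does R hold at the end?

Start: R = 4130 = 01000000100010.
R = 4130 + 6972 = 11102; wraps to -5282 = 10101101011110
R = NOT 10101101011110 = 01010010100001 = 5281
R = 5281 + (-2423) = 2858 = 00101100101010

00101100101010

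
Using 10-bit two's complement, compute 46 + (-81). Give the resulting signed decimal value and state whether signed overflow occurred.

-35; no overflow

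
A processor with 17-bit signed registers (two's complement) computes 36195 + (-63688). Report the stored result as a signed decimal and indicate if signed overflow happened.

-27493; no overflow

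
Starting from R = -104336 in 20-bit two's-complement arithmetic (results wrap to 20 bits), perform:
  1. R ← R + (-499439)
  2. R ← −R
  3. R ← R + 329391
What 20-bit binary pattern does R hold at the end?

11100011110100101110

Start: R = -104336 = 11100110100001110000.
R = -104336 + (-499439) = -603775; wraps to 444801 = 01101100100110000001
R = −(444801) = -444801 = 10010011011001111111
R = -444801 + 329391 = -115410 = 11100011110100101110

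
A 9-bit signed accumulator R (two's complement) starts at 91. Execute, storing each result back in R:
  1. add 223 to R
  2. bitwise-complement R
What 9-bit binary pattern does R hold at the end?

Start: R = 91 = 001011011.
R = 91 + 223 = 314; wraps to -198 = 100111010
R = NOT 100111010 = 011000101 = 197

011000101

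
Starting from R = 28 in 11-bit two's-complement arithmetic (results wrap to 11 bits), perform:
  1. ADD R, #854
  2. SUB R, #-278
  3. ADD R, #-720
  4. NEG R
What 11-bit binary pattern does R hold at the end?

Start: R = 28 = 00000011100.
R = 28 + 854 = 882 = 01101110010
R = 882 − (-278) = 1160; wraps to -888 = 10010001000
R = -888 + (-720) = -1608; wraps to 440 = 00110111000
R = −(440) = -440 = 11001001000

11001001000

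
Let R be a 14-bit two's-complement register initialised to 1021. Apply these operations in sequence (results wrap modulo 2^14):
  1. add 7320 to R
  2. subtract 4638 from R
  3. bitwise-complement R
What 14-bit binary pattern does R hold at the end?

Start: R = 1021 = 00001111111101.
R = 1021 + 7320 = 8341; wraps to -8043 = 10000010010101
R = -8043 − 4638 = -12681; wraps to 3703 = 00111001110111
R = NOT 00111001110111 = 11000110001000 = -3704

11000110001000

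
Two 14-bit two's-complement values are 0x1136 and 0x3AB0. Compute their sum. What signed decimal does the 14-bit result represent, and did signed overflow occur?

3046; no overflow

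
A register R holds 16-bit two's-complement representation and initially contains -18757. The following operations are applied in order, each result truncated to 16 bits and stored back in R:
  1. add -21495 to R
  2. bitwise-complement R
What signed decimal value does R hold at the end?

-25285

Start: R = -18757 = 1011011010111011.
R = -18757 + (-21495) = -40252; wraps to 25284 = 0110001011000100
R = NOT 0110001011000100 = 1001110100111011 = -25285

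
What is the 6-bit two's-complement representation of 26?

011010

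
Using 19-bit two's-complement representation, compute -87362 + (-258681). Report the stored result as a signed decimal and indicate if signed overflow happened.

178245; overflow

-87362 → 1101010101010111110
-258681 → 1000000110110000111
  1101010101010111110
+ 1000000110110000111
= 0101011100001000101  (discard carry-out 1)
Result 0101011100001000101: MSB = 0 → value 178245.
Both addends are negative but the stored result is non-negative: signed overflow. The true value -87362 + (-258681) = -346043 lies outside [-262144, 262143].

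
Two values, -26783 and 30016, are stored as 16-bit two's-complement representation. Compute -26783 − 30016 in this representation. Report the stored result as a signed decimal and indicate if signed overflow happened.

-26783 → 1001011101100001
30016 → 0111010101000000
Subtract via negate-and-add: invert 0111010101000000 + 1 = 1000101011000000 (i.e. -30016).
  1001011101100001
+ 1000101011000000
= 0010001000100001  (discard carry-out 1)
Result 0010001000100001: MSB = 0 → value 8737.
Both addends (after negating the subtrahend) are negative but the stored result is non-negative: signed overflow. The true value -26783 − 30016 = -56799 lies outside [-32768, 32767].

8737; overflow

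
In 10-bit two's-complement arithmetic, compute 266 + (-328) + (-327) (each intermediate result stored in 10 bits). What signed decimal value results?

-389

266 + (-328) = -62 (1111000010)
-62 + (-327) = -389 (1001111011)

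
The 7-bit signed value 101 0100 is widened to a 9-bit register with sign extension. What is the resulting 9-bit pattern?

111010100

MSB of 1010100 is 1; replicate it into the new high bits.
11|1010100 → 111010100 (still -44).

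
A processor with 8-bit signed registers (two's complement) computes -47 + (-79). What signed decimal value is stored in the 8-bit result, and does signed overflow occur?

-47 → 11010001
-79 → 10110001
  11010001
+ 10110001
= 10000010  (discard carry-out 1)
Result 10000010: MSB = 1 → 130 − 256 = -126.
Both addends are negative and so is the stored result: no signed overflow.

-126; no overflow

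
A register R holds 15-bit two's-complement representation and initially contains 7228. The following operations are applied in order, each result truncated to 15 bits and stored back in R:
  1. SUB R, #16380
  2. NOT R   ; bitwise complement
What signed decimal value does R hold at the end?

9151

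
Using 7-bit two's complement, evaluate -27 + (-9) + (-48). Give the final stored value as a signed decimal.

-27 + (-9) = -36 (1011100)
-36 + (-48) = -84 → wraps to 44 (0101100)

44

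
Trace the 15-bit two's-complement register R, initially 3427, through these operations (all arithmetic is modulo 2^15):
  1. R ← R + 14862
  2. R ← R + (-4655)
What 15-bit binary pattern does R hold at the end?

Start: R = 3427 = 000110101100011.
R = 3427 + 14862 = 18289; wraps to -14479 = 100011101110001
R = -14479 + (-4655) = -19134; wraps to 13634 = 011010101000010

011010101000010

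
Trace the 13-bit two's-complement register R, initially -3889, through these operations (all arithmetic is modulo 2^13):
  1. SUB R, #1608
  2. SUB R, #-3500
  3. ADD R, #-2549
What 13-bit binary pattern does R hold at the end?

Start: R = -3889 = 1000011001111.
R = -3889 − 1608 = -5497; wraps to 2695 = 0101010000111
R = 2695 − (-3500) = 6195; wraps to -1997 = 1100000110011
R = -1997 + (-2549) = -4546; wraps to 3646 = 0111000111110

0111000111110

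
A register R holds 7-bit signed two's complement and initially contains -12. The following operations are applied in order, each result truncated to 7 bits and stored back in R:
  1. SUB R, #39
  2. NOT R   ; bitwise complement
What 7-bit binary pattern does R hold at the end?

0110010

Start: R = -12 = 1110100.
R = -12 − 39 = -51 = 1001101
R = NOT 1001101 = 0110010 = 50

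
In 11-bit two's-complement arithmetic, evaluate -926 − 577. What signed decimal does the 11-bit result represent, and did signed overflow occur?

-926 → 10001100010
577 → 01001000001
Subtract via negate-and-add: invert 01001000001 + 1 = 10110111111 (i.e. -577).
  10001100010
+ 10110111111
= 01000100001  (discard carry-out 1)
Result 01000100001: MSB = 0 → value 545.
Both addends (after negating the subtrahend) are negative but the stored result is non-negative: signed overflow. The true value -926 − 577 = -1503 lies outside [-1024, 1023].

545; overflow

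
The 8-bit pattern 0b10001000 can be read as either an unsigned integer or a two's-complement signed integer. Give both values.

unsigned = 136, signed = -120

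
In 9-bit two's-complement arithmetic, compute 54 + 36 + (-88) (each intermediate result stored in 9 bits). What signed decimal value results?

2

54 + 36 = 90 (001011010)
90 + (-88) = 2 (000000010)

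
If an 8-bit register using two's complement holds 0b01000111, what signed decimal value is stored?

71

MSB is 0, so the value is non-negative: 01000111 = 71.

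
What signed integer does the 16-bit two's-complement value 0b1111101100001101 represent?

-1267

MSB is 1, so the value is negative.
Unsigned reading: 64269. Subtract 2^16 = 65536: 64269 − 65536 = -1267.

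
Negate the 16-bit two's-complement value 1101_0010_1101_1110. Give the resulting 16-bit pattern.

0010110100100010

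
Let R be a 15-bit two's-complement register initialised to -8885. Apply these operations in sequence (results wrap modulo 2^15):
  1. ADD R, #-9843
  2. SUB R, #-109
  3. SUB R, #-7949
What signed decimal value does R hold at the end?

Start: R = -8885 = 101110101001011.
R = -8885 + (-9843) = -18728; wraps to 14040 = 011011011011000
R = 14040 − (-109) = 14149 = 011011101000101
R = 14149 − (-7949) = 22098; wraps to -10670 = 101011001010010

-10670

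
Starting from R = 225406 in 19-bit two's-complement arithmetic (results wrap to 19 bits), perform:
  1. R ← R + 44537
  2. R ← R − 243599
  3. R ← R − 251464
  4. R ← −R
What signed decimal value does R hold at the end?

225120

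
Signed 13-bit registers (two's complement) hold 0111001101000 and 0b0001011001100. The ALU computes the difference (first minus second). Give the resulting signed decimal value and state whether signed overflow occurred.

2972; no overflow

0111001101000 = 3688 (signed)
0b0001011001100 → 0001011001100 = 716 (signed)
Subtract via negate-and-add: invert 0001011001100 + 1 = 1110100110100 (i.e. -716).
  0111001101000
+ 1110100110100
= 0101110011100  (discard carry-out 1)
Result 0101110011100: MSB = 0 → value 2972.
Addends (after negating the subtrahend) have opposite signs, so signed overflow cannot occur.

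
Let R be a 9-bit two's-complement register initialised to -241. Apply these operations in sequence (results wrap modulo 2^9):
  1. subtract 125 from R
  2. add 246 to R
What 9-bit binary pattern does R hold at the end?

Start: R = -241 = 100001111.
R = -241 − 125 = -366; wraps to 146 = 010010010
R = 146 + 246 = 392; wraps to -120 = 110001000

110001000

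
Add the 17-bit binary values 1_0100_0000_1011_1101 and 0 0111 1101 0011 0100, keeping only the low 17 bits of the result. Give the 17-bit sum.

11011110111110001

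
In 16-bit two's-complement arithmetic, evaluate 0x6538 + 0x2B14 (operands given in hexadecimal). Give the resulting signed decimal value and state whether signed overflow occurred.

-28596; overflow

0x6538 = 0110010100111000 = 25912 (signed)
0x2B14 = 0010101100010100 = 11028 (signed)
  0110010100111000
+ 0010101100010100
= 1001000001001100
Result 1001000001001100: MSB = 1 → 36940 − 65536 = -28596.
Both addends are non-negative but the stored result is negative: signed overflow. The true value 25912 + 11028 = 36940 lies outside [-32768, 32767].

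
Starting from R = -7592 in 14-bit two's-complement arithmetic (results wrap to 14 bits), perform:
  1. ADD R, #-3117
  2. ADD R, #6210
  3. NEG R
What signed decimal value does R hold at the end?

Start: R = -7592 = 10001001011000.
R = -7592 + (-3117) = -10709; wraps to 5675 = 01011000101011
R = 5675 + 6210 = 11885; wraps to -4499 = 10111001101101
R = −(-4499) = 4499 = 01000110010011

4499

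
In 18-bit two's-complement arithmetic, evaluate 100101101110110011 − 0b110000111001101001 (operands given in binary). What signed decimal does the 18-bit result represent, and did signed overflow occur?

100101101110110011 = -107597 (signed)
0b110000111001101001 → 110000111001101001 = -61847 (signed)
Subtract via negate-and-add: invert 110000111001101001 + 1 = 001111000110010111 (i.e. 61847).
  100101101110110011
+ 001111000110010111
= 110100110101001010
Result 110100110101001010: MSB = 1 → 216394 − 262144 = -45750.
Addends (after negating the subtrahend) have opposite signs, so signed overflow cannot occur.

-45750; no overflow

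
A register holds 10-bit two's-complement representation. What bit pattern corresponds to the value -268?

1011110100

|-268| = 268 = 0100001100 in 10 bits.
Invert the bits: 1011110011. Add 1: 1011110100.
Check: 1011110100 reads as 756 − 1024 = -268.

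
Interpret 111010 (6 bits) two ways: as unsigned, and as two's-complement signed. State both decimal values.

Unsigned: 111010 = 58.
Signed: MSB=1 → 58 − 64 = -6.

unsigned = 58, signed = -6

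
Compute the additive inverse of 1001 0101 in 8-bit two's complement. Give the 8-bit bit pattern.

Invert: 01101010. Add 1: 01101011.
Check: 10010101 = -107, 01101011 = 107.

01101011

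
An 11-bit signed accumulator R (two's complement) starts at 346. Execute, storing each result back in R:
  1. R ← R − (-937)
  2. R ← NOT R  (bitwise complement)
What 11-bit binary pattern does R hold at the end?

Start: R = 346 = 00101011010.
R = 346 − (-937) = 1283; wraps to -765 = 10100000011
R = NOT 10100000011 = 01011111100 = 764

01011111100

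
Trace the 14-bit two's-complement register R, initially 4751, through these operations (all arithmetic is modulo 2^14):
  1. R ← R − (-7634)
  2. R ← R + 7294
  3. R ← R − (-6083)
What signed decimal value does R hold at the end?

Start: R = 4751 = 01001010001111.
R = 4751 − (-7634) = 12385; wraps to -3999 = 11000001100001
R = -3999 + 7294 = 3295 = 00110011011111
R = 3295 − (-6083) = 9378; wraps to -7006 = 10010010100010

-7006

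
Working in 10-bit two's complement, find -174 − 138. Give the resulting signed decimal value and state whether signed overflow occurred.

-312; no overflow

-174 → 1101010010
138 → 0010001010
Subtract via negate-and-add: invert 0010001010 + 1 = 1101110110 (i.e. -138).
  1101010010
+ 1101110110
= 1011001000  (discard carry-out 1)
Result 1011001000: MSB = 1 → 712 − 1024 = -312.
Both addends (after negating the subtrahend) are negative and so is the stored result: no signed overflow.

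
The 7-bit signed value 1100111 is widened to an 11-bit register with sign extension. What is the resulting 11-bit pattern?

11111100111

MSB of 1100111 is 1; replicate it into the new high bits.
1111|1100111 → 11111100111 (still -25).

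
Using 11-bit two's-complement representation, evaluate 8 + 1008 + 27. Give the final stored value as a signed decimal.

-1005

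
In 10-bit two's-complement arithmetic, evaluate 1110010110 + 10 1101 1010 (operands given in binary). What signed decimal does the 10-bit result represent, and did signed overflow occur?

1110010110 = -106 (signed)
10 1101 1010 → 1011011010 = -294 (signed)
  1110010110
+ 1011011010
= 1001110000  (discard carry-out 1)
Result 1001110000: MSB = 1 → 624 − 1024 = -400.
Both addends are negative and so is the stored result: no signed overflow.

-400; no overflow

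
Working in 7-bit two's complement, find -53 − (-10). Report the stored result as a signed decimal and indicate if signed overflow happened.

-53 → 1001011
-10 → 1110110
Subtract via negate-and-add: invert 1110110 + 1 = 0001010 (i.e. 10).
  1001011
+ 0001010
= 1010101
Result 1010101: MSB = 1 → 85 − 128 = -43.
Addends (after negating the subtrahend) have opposite signs, so signed overflow cannot occur.

-43; no overflow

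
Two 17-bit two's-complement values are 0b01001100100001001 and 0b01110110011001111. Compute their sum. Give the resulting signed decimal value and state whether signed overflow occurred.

-31272; overflow

0b01001100100001001 → 01001100100001001 = 39177 (signed)
0b01110110011001111 → 01110110011001111 = 60623 (signed)
  01001100100001001
+ 01110110011001111
= 11000010111011000
Result 11000010111011000: MSB = 1 → 99800 − 131072 = -31272.
Both addends are non-negative but the stored result is negative: signed overflow. The true value 39177 + 60623 = 99800 lies outside [-65536, 65535].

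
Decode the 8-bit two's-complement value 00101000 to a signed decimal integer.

40

MSB is 0, so the value is non-negative: 00101000 = 40.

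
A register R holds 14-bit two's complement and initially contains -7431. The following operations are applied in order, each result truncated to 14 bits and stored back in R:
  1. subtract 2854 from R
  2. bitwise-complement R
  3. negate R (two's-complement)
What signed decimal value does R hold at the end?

6100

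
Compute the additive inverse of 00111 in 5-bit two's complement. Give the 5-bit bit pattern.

11001

Invert: 11000. Add 1: 11001.
Check: 00111 = 7, 11001 = -7.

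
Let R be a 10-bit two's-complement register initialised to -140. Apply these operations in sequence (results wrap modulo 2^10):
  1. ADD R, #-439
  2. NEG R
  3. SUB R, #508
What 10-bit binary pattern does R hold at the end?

Start: R = -140 = 1101110100.
R = -140 + (-439) = -579; wraps to 445 = 0110111101
R = −(445) = -445 = 1001000011
R = -445 − 508 = -953; wraps to 71 = 0001000111

0001000111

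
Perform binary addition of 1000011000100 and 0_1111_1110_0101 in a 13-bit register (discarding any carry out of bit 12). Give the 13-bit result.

0000010101001

  1000011000100
+ 0111111100101
= 0000010101001  (discard carry-out 1)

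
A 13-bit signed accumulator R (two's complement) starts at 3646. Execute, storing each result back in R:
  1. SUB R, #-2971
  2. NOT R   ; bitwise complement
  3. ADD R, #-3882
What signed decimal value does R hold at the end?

-2308

Start: R = 3646 = 0111000111110.
R = 3646 − (-2971) = 6617; wraps to -1575 = 1100111011001
R = NOT 1100111011001 = 0011000100110 = 1574
R = 1574 + (-3882) = -2308 = 1011011111100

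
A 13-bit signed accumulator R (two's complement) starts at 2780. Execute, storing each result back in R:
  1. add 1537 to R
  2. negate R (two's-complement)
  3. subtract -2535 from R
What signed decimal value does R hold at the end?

Start: R = 2780 = 0101011011100.
R = 2780 + 1537 = 4317; wraps to -3875 = 1000011011101
R = −(-3875) = 3875 = 0111100100011
R = 3875 − (-2535) = 6410; wraps to -1782 = 1100100001010

-1782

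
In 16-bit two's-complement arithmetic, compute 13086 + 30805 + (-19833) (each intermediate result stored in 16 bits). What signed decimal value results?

24058

13086 + 30805 = 43891 → wraps to -21645 (1010101101110011)
-21645 + (-19833) = -41478 → wraps to 24058 (0101110111111010)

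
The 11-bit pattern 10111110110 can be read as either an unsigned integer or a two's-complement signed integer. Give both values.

unsigned = 1526, signed = -522

Unsigned: 10111110110 = 1526.
Signed: MSB=1 → 1526 − 2048 = -522.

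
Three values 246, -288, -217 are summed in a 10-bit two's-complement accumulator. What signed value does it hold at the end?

-259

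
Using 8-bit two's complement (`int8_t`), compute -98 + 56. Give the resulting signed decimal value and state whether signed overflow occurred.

-42; no overflow

-98 → 10011110
56 → 00111000
  10011110
+ 00111000
= 11010110
Result 11010110: MSB = 1 → 214 − 256 = -42.
Addends have opposite signs, so signed overflow cannot occur.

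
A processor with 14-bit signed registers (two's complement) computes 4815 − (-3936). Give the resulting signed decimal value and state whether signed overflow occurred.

-7633; overflow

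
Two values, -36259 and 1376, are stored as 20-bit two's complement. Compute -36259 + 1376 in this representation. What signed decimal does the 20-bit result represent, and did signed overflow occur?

-36259 → 11110111001001011101
1376 → 00000000010101100000
  11110111001001011101
+ 00000000010101100000
= 11110111011110111101
Result 11110111011110111101: MSB = 1 → 1013693 − 1048576 = -34883.
Addends have opposite signs, so signed overflow cannot occur.

-34883; no overflow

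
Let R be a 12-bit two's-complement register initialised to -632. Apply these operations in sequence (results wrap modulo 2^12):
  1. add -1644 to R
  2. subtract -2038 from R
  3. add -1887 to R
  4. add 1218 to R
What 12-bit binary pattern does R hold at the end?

110001110101

Start: R = -632 = 110110001000.
R = -632 + (-1644) = -2276; wraps to 1820 = 011100011100
R = 1820 − (-2038) = 3858; wraps to -238 = 111100010010
R = -238 + (-1887) = -2125; wraps to 1971 = 011110110011
R = 1971 + 1218 = 3189; wraps to -907 = 110001110101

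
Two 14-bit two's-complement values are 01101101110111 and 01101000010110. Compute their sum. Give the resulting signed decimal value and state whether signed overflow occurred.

-2675; overflow

01101101110111 = 7031 (signed)
01101000010110 = 6678 (signed)
  01101101110111
+ 01101000010110
= 11010110001101
Result 11010110001101: MSB = 1 → 13709 − 16384 = -2675.
Both addends are non-negative but the stored result is negative: signed overflow. The true value 7031 + 6678 = 13709 lies outside [-8192, 8191].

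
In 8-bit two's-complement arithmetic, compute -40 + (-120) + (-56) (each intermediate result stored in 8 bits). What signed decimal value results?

40

-40 + (-120) = -160 → wraps to 96 (01100000)
96 + (-56) = 40 (00101000)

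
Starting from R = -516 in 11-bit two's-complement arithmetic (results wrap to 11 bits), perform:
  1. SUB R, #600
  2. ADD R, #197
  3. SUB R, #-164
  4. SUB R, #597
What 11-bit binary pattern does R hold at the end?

Start: R = -516 = 10111111100.
R = -516 − 600 = -1116; wraps to 932 = 01110100100
R = 932 + 197 = 1129; wraps to -919 = 10001101001
R = -919 − (-164) = -755 = 10100001101
R = -755 − 597 = -1352; wraps to 696 = 01010111000

01010111000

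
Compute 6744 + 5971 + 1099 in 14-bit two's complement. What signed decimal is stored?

6744 + 5971 = 12715 → wraps to -3669 (11000110101011)
-3669 + 1099 = -2570 (11010111110110)

-2570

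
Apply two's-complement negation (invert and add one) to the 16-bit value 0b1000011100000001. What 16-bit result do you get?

0111100011111111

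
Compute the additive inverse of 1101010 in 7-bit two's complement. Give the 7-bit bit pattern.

Invert: 0010101. Add 1: 0010110.
Check: 1101010 = -22, 0010110 = 22.

0010110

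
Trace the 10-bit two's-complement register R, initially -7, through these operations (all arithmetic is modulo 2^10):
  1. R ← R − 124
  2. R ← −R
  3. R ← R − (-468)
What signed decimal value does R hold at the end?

Start: R = -7 = 1111111001.
R = -7 − 124 = -131 = 1101111101
R = −(-131) = 131 = 0010000011
R = 131 − (-468) = 599; wraps to -425 = 1001010111

-425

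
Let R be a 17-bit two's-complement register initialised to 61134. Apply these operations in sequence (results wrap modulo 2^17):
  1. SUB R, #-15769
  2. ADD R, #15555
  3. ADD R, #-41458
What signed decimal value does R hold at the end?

Start: R = 61134 = 01110111011001110.
R = 61134 − (-15769) = 76903; wraps to -54169 = 10010110001100111
R = -54169 + 15555 = -38614 = 10110100100101010
R = -38614 + (-41458) = -80072; wraps to 51000 = 01100011100111000

51000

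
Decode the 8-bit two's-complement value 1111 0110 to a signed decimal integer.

MSB is 1, so the value is negative.
Unsigned reading: 246. Subtract 2^8 = 256: 246 − 256 = -10.

-10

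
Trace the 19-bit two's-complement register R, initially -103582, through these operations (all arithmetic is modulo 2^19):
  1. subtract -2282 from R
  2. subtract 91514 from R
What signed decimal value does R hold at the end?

-192814

Start: R = -103582 = 1100110101101100010.
R = -103582 − (-2282) = -101300 = 1100111010001001100
R = -101300 − 91514 = -192814 = 1010000111011010010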